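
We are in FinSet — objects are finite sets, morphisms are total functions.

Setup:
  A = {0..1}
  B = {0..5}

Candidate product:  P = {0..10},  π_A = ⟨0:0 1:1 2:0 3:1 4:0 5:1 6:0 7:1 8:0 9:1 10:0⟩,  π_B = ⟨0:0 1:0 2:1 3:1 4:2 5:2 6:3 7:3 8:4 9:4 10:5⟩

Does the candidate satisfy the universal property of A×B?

|A|·|B| = 2·6 = 12;  |P| = 11
  → cardinalities differ; no bijection possible.

Answer: NOT A VALID PRODUCT — |P|=11 ≠ |A|·|B|=12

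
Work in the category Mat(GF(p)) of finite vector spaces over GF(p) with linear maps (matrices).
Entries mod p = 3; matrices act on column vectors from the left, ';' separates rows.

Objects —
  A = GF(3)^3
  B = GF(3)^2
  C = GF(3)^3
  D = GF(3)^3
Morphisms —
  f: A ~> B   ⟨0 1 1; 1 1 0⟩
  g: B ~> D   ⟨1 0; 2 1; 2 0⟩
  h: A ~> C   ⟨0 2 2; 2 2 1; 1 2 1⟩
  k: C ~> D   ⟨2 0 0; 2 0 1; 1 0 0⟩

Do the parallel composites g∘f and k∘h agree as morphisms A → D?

Answer: COMMUTES

Trace:
Path 1 = f;g:
  e0=(1,0,0) f~>(0,1) g~>(0,1,0)
  e1=(0,1,0) f~>(1,1) g~>(1,0,2)
  e2=(0,0,1) f~>(1,0) g~>(1,2,2)
  ⟦path⟧₁ = ⟨0 1 1; 1 0 2; 0 2 2⟩
Path 2 = h;k:
  e0=(1,0,0) h~>(0,2,1) k~>(0,1,0)
  e1=(0,1,0) h~>(2,2,2) k~>(1,0,2)
  e2=(0,0,1) h~>(2,1,1) k~>(1,2,2)
  ⟦path⟧₂ = ⟨0 1 1; 1 0 2; 0 2 2⟩
Equal? same morphism ✓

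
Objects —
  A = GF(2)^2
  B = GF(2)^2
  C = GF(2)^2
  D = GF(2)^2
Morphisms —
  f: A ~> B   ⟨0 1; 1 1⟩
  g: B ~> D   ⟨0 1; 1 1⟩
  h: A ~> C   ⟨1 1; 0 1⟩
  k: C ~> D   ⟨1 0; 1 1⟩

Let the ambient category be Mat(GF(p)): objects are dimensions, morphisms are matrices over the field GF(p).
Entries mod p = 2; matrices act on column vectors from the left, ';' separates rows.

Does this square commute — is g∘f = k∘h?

Answer: COMMUTES

Trace:
Along f;g (path 1):
  e0=(1,0) f~>(0,1) g~>(1,1)
  e1=(0,1) f~>(1,1) g~>(1,0)
  result₁ = ⟨1 1; 1 0⟩
Along h;k (path 2):
  e0=(1,0) h~>(1,0) k~>(1,1)
  e1=(0,1) h~>(1,1) k~>(1,0)
  result₂ = ⟨1 1; 1 0⟩
Equal? equal; square commutes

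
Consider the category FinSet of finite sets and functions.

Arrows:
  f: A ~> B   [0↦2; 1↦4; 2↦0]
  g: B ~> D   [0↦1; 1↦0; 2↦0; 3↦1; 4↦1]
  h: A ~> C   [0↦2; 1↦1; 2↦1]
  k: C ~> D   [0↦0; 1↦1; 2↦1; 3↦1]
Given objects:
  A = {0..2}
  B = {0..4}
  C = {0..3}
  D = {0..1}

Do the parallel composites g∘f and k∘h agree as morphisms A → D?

Answer: DOES NOT COMMUTE

Work:
Path 1 = f;g:
  0 f~>2 g~>0
  1 f~>4 g~>1
  2 f~>0 g~>1
  composite₁ = [0↦0; 1↦1; 2↦1]
Path 2 = h;k:
  0 h~>2 k~>1
  1 h~>1 k~>1
  2 h~>1 k~>1
  composite₂ = [0↦1; 1↦1; 2↦1]
Equal? differ; not commutative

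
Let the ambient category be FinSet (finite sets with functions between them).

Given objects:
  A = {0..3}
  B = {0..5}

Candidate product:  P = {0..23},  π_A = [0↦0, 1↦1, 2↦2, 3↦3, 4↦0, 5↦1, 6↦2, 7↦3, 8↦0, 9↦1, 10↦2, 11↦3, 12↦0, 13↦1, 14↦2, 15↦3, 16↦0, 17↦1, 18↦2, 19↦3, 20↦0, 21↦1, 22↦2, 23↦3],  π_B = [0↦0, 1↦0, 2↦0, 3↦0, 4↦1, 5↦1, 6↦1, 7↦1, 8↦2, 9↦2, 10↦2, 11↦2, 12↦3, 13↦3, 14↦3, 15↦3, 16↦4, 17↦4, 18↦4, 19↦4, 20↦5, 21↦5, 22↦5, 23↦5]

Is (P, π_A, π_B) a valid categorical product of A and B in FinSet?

|A|·|B| = 4·6 = 24;  |P| = 24
Check the pairing map k ↦ (π_A(k), π_B(k)):
  0 ↦ (0,0)
  1 ↦ (1,0)
  2 ↦ (2,0)
  3 ↦ (3,0)
  4 ↦ (0,1)
  5 ↦ (1,1)
  6 ↦ (2,1)
  7 ↦ (3,1)
  8 ↦ (0,2)
  9 ↦ (1,2)
  10 ↦ (2,2)
  11 ↦ (3,2)
  12 ↦ (0,3)
  13 ↦ (1,3)
  14 ↦ (2,3)
  15 ↦ (3,3)
  16 ↦ (0,4)
  17 ↦ (1,4)
  18 ↦ (2,4)
  19 ↦ (3,4)
  20 ↦ (0,5)
  21 ↦ (1,5)
  22 ↦ (2,5)
  23 ↦ (3,5)
distinct pairs in image: 24 / 24 needed
  → bijection onto A×B; projections well-typed.

Answer: VALID PRODUCT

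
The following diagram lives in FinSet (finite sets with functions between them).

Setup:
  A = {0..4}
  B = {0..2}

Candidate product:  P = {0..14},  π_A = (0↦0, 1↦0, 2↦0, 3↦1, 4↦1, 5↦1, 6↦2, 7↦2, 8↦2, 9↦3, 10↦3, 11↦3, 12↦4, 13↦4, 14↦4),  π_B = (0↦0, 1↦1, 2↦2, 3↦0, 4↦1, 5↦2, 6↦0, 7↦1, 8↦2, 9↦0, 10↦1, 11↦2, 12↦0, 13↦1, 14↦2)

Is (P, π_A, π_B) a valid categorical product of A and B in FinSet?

|A|·|B| = 5·3 = 15;  |P| = 15
Check the pairing map k ↦ (π_A(k), π_B(k)):
  0 ↦ (0,0)
  1 ↦ (0,1)
  2 ↦ (0,2)
  3 ↦ (1,0)
  4 ↦ (1,1)
  5 ↦ (1,2)
  6 ↦ (2,0)
  7 ↦ (2,1)
  8 ↦ (2,2)
  9 ↦ (3,0)
  10 ↦ (3,1)
  11 ↦ (3,2)
  12 ↦ (4,0)
  13 ↦ (4,1)
  14 ↦ (4,2)
distinct pairs in image: 15 / 15 needed
  → bijection onto A×B; projections well-typed.

Answer: VALID PRODUCT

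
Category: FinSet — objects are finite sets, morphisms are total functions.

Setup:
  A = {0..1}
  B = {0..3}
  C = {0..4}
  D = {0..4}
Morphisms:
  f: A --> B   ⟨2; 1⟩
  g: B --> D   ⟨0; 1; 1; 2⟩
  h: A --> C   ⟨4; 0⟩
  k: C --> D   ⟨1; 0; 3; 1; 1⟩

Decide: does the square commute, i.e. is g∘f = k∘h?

1) trace f;g:
  0 f-->2 g-->1
  1 f-->1 g-->1
  ⟦path⟧₁ = ⟨1; 1⟩
2) trace h;k:
  0 h-->4 k-->1
  1 h-->0 k-->1
  ⟦path⟧₂ = ⟨1; 1⟩
Equal? YES — commutes

Answer: COMMUTES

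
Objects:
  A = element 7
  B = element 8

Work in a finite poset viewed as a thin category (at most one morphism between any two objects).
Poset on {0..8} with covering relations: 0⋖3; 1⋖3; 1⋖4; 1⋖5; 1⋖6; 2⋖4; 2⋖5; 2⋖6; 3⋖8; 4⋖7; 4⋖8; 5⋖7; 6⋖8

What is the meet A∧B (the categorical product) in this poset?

Lower bounds of A=7 and B=8: {1,2,4}
  1 <= 4
  2 <= 4
  4 <= 4
glb = 4

Answer: A∧B = 4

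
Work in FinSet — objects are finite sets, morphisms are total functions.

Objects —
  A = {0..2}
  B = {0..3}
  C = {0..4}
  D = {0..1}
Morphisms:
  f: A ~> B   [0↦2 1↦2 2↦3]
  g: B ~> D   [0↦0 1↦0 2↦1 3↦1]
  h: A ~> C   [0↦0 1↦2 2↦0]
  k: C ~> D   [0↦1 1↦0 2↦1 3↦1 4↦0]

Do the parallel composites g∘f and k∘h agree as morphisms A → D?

Answer: COMMUTES

Work:
Along f;g (path 1):
  0 f~>2 g~>1
  1 f~>2 g~>1
  2 f~>3 g~>1
  ⟦path⟧₁ = [0↦1 1↦1 2↦1]
Along h;k (path 2):
  0 h~>0 k~>1
  1 h~>2 k~>1
  2 h~>0 k~>1
  ⟦path⟧₂ = [0↦1 1↦1 2↦1]
Equal? equal; square commutes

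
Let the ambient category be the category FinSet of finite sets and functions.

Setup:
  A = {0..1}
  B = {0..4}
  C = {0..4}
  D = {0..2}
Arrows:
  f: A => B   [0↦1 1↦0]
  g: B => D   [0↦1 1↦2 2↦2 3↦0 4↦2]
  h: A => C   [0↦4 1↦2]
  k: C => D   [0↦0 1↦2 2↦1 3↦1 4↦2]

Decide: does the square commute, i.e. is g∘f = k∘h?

Path 1 = f;g:
  0 f=>1 g=>2
  1 f=>0 g=>1
  result₁ = [0↦2 1↦1]
Path 2 = h;k:
  0 h=>4 k=>2
  1 h=>2 k=>1
  result₂ = [0↦2 1↦1]
Equal? same morphism ✓

Answer: COMMUTES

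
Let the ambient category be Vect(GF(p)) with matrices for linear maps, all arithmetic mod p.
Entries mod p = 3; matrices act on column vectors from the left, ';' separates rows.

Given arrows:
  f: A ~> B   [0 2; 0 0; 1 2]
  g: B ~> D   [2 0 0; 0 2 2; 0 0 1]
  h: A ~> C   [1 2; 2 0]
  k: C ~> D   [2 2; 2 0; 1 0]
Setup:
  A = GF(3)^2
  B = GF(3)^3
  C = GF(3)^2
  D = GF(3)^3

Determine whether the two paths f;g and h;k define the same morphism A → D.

1) trace f;g:
  e0=[1,0] f~>[0,0,1] g~>[0,2,1]
  e1=[0,1] f~>[2,0,2] g~>[1,1,2]
  composite₁ = [0 1; 2 1; 1 2]
2) trace h;k:
  e0=[1,0] h~>[1,2] k~>[0,2,1]
  e1=[0,1] h~>[2,0] k~>[1,1,2]
  composite₂ = [0 1; 2 1; 1 2]
Equal? same morphism ✓

Answer: COMMUTES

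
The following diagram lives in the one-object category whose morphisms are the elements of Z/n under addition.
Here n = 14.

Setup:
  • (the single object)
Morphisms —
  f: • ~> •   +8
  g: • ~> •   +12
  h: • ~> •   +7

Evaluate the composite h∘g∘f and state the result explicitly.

Answer: +13

Work:
  0 +8≡8 +12≡6 +7≡13  (mod 14)
⟦path⟧: +13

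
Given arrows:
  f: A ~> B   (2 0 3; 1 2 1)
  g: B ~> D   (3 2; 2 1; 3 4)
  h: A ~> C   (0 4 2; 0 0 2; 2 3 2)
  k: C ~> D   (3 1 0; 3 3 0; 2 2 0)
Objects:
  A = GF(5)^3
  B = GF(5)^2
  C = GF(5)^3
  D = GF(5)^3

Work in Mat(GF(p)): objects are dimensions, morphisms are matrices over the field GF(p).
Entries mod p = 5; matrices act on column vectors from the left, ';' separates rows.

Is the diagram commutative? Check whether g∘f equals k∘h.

Answer: DOES NOT COMMUTE

Derivation:
1) trace f;g:
  e0=⟨1,0,0⟩ f~>⟨2,1⟩ g~>⟨3,0,0⟩
  e1=⟨0,1,0⟩ f~>⟨0,2⟩ g~>⟨4,2,3⟩
  e2=⟨0,0,1⟩ f~>⟨3,1⟩ g~>⟨1,2,3⟩
  result₁ = (3 4 1; 0 2 2; 0 3 3)
2) trace h;k:
  e0=⟨1,0,0⟩ h~>⟨0,0,2⟩ k~>⟨0,0,0⟩
  e1=⟨0,1,0⟩ h~>⟨4,0,3⟩ k~>⟨2,2,3⟩
  e2=⟨0,0,1⟩ h~>⟨2,2,2⟩ k~>⟨3,2,3⟩
  result₂ = (0 2 3; 0 2 2; 0 3 3)
Equal? differ; not commutative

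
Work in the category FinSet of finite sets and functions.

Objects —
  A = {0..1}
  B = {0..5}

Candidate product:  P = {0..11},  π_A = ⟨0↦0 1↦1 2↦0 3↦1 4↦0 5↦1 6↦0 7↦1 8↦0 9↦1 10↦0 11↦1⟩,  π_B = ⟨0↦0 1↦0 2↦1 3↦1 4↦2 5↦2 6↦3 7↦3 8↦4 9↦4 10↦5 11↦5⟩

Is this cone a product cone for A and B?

Answer: VALID PRODUCT

Derivation:
|A|·|B| = 2·6 = 12;  |P| = 12
Check the pairing map k ↦ (π_A(k), π_B(k)):
  0 ↦ (0,0)
  1 ↦ (1,0)
  2 ↦ (0,1)
  3 ↦ (1,1)
  4 ↦ (0,2)
  5 ↦ (1,2)
  6 ↦ (0,3)
  7 ↦ (1,3)
  8 ↦ (0,4)
  9 ↦ (1,4)
  10 ↦ (0,5)
  11 ↦ (1,5)
distinct pairs in image: 12 / 12 needed
  → bijection onto A×B; projections well-typed.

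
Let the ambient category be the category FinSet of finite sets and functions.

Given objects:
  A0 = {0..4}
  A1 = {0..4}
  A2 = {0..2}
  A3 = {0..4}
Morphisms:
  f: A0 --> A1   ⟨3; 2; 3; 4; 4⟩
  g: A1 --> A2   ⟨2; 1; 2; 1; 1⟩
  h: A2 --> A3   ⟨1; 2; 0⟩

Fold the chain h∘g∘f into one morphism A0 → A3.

Answer: ⟨2; 0; 2; 2; 2⟩

Trace:
  0 f-->3 g-->1 h-->2
  1 f-->2 g-->2 h-->0
  2 f-->3 g-->1 h-->2
  3 f-->4 g-->1 h-->2
  4 f-->4 g-->1 h-->2
composite: ⟨2; 0; 2; 2; 2⟩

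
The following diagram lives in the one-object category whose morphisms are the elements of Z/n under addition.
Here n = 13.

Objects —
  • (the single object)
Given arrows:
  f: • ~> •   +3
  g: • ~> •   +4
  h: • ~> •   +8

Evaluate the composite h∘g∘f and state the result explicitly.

  0 +3≡3 +4≡7 +8≡2  (mod 13)
⟦path⟧: +2

Answer: +2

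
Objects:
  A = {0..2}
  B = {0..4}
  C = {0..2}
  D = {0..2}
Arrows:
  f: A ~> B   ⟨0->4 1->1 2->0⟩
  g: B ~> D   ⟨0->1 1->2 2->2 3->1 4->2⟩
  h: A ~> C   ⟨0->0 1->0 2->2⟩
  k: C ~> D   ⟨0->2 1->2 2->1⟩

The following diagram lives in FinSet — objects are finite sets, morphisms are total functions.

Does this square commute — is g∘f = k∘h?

Answer: COMMUTES

Derivation:
Path 1 = f;g:
  0 f~>4 g~>2
  1 f~>1 g~>2
  2 f~>0 g~>1
  ⟦path⟧₁ = ⟨0->2 1->2 2->1⟩
Path 2 = h;k:
  0 h~>0 k~>2
  1 h~>0 k~>2
  2 h~>2 k~>1
  ⟦path⟧₂ = ⟨0->2 1->2 2->1⟩
Equal? YES — commutes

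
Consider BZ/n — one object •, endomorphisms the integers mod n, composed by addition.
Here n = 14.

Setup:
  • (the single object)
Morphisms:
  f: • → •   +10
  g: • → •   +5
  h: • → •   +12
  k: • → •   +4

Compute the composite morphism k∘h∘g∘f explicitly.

Answer: +3

Work:
  0 +10≡10 +5≡1 +12≡13 +4≡3  (mod 14)
result: +3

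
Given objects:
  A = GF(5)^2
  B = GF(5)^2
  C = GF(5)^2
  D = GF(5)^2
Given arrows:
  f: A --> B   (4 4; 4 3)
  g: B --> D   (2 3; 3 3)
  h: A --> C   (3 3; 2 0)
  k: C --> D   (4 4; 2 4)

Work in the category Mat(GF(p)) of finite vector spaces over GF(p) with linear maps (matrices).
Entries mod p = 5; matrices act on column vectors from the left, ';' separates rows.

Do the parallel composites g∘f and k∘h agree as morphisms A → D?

1) trace f;g:
  e0=[1,0] f-->[4,4] g-->[0,4]
  e1=[0,1] f-->[4,3] g-->[2,1]
  composite₁ = (0 2; 4 1)
2) trace h;k:
  e0=[1,0] h-->[3,2] k-->[0,4]
  e1=[0,1] h-->[3,0] k-->[2,1]
  composite₂ = (0 2; 4 1)
Equal? equal; square commutes

Answer: COMMUTES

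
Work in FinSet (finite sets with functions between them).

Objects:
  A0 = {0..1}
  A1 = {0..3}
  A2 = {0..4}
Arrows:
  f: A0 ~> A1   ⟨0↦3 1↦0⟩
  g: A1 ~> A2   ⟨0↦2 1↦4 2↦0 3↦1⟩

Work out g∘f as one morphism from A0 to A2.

Answer: ⟨0↦1 1↦2⟩

Derivation:
  0 f~>3 g~>1
  1 f~>0 g~>2
⟦path⟧: ⟨0↦1 1↦2⟩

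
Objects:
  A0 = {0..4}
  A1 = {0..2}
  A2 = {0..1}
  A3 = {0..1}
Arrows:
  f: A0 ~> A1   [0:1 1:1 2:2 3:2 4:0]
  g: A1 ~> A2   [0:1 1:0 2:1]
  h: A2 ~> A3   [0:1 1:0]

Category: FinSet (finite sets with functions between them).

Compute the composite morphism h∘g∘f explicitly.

  0 f~>1 g~>0 h~>1
  1 f~>1 g~>0 h~>1
  2 f~>2 g~>1 h~>0
  3 f~>2 g~>1 h~>0
  4 f~>0 g~>1 h~>0
composite: [0:1 1:1 2:0 3:0 4:0]

Answer: [0:1 1:1 2:0 3:0 4:0]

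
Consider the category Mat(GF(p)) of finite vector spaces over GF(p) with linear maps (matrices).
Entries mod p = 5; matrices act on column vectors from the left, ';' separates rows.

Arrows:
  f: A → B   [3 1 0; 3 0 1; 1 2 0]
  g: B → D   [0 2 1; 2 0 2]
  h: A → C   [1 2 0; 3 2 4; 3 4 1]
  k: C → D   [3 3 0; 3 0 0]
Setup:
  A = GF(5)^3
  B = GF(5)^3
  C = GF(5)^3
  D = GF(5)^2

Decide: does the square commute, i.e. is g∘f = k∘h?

Path 1 = f;g:
  e0=(1,0,0) f→(3,3,1) g→(2,3)
  e1=(0,1,0) f→(1,0,2) g→(2,1)
  e2=(0,0,1) f→(0,1,0) g→(2,0)
  composite₁ = [2 2 2; 3 1 0]
Path 2 = h;k:
  e0=(1,0,0) h→(1,3,3) k→(2,3)
  e1=(0,1,0) h→(2,2,4) k→(2,1)
  e2=(0,0,1) h→(0,4,1) k→(2,0)
  composite₂ = [2 2 2; 3 1 0]
Equal? same morphism ✓

Answer: COMMUTES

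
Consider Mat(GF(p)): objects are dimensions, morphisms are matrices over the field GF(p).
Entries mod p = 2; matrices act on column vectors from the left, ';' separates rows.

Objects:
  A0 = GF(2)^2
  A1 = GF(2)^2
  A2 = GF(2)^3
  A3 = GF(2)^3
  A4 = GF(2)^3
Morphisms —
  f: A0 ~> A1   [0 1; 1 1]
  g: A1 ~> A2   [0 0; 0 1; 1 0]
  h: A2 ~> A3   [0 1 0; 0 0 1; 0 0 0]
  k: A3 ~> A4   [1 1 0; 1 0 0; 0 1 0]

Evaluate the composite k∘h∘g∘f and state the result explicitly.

  e0=[1,0] f~>[0,1] g~>[0,1,0] h~>[1,0,0] k~>[1,1,0]
  e1=[0,1] f~>[1,1] g~>[0,1,1] h~>[1,1,0] k~>[0,1,1]
⟦path⟧: [1 0; 1 1; 0 1]

Answer: [1 0; 1 1; 0 1]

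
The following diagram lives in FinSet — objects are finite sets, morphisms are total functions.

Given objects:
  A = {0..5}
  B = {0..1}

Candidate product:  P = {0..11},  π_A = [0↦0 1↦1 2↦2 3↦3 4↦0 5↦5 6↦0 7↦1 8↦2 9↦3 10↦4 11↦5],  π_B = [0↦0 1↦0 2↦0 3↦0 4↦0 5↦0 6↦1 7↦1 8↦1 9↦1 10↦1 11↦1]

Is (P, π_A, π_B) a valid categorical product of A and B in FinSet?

Answer: NOT A VALID PRODUCT — duplicate pair at indices 0,4

Trace:
|A|·|B| = 6·2 = 12;  |P| = 12
Check the pairing map k ↦ (π_A(k), π_B(k)):
  0 ↦ (0,0)
  1 ↦ (1,0)
  2 ↦ (2,0)
  3 ↦ (3,0)
  4 ↦ (0,0)  ✗ repeats pair of k=0
  5 ↦ (5,0)
  6 ↦ (0,1)
  7 ↦ (1,1)
  8 ↦ (2,1)
  9 ↦ (3,1)
  10 ↦ (4,1)
  11 ↦ (5,1)
distinct pairs in image: 11 / 12 needed
  → (0,0) hit at k=0 and k=4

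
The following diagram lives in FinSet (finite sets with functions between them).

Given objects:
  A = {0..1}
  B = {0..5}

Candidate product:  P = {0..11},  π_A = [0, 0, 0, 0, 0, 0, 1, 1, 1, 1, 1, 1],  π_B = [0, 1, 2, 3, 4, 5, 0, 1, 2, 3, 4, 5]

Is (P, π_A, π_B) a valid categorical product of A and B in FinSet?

|A|·|B| = 2·6 = 12;  |P| = 12
Check the pairing map k ↦ (π_A(k), π_B(k)):
  0 -> (0,0)
  1 -> (0,1)
  2 -> (0,2)
  3 -> (0,3)
  4 -> (0,4)
  5 -> (0,5)
  6 -> (1,0)
  7 -> (1,1)
  8 -> (1,2)
  9 -> (1,3)
  10 -> (1,4)
  11 -> (1,5)
distinct pairs in image: 12 / 12 needed
  → bijection onto A×B; projections well-typed.

Answer: VALID PRODUCT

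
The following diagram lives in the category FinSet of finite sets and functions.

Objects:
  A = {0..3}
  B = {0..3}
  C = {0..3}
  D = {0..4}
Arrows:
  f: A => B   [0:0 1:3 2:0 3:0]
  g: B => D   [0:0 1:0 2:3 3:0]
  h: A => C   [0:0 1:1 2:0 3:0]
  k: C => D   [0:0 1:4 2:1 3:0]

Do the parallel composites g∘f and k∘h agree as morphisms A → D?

1) trace f;g:
  0 f=>0 g=>0
  1 f=>3 g=>0
  2 f=>0 g=>0
  3 f=>0 g=>0
  composite₁ = [0:0 1:0 2:0 3:0]
2) trace h;k:
  0 h=>0 k=>0
  1 h=>1 k=>4
  2 h=>0 k=>0
  3 h=>0 k=>0
  composite₂ = [0:0 1:4 2:0 3:0]
Equal? NO — does not commute

Answer: DOES NOT COMMUTE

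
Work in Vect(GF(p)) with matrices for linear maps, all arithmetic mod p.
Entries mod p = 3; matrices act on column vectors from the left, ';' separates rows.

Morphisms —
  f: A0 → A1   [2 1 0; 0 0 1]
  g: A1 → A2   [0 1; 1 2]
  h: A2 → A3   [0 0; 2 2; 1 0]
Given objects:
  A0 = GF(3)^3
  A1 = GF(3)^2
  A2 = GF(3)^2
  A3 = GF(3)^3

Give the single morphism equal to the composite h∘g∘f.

  e0=(1,0,0) f→(2,0) g→(0,2) h→(0,1,0)
  e1=(0,1,0) f→(1,0) g→(0,1) h→(0,2,0)
  e2=(0,0,1) f→(0,1) g→(1,2) h→(0,0,1)
composite: [0 0 0; 1 2 0; 0 0 1]

Answer: [0 0 0; 1 2 0; 0 0 1]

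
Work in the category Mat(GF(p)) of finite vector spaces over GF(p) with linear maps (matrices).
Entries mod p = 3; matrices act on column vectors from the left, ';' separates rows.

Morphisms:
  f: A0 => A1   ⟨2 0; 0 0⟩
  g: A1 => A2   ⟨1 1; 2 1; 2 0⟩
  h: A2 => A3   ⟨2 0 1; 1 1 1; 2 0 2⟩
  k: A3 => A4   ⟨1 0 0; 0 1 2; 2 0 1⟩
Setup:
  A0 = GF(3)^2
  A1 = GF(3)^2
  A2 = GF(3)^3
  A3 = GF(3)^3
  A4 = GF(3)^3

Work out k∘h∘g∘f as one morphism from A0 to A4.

Answer: ⟨2 0; 1 0; 1 0⟩

Derivation:
  e0=⟨1,0⟩ f=>⟨2,0⟩ g=>⟨2,1,1⟩ h=>⟨2,1,0⟩ k=>⟨2,1,1⟩
  e1=⟨0,1⟩ f=>⟨0,0⟩ g=>⟨0,0,0⟩ h=>⟨0,0,0⟩ k=>⟨0,0,0⟩
result: ⟨2 0; 1 0; 1 0⟩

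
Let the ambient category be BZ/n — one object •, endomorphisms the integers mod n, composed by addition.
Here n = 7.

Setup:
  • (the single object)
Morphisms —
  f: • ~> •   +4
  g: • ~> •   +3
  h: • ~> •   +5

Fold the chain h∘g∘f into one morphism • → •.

Answer: +5

Work:
  0 +4≡4 +3≡0 +5≡5  (mod 7)
result: +5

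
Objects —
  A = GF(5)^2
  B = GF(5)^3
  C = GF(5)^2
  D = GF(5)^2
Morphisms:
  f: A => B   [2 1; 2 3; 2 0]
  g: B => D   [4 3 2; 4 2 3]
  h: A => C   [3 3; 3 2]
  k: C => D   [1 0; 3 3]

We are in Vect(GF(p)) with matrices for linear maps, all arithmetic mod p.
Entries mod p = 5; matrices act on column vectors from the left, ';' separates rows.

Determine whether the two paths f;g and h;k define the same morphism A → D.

1) trace f;g:
  e0=[1,0] f=>[2,2,2] g=>[3,3]
  e1=[0,1] f=>[1,3,0] g=>[3,0]
  ⟦path⟧₁ = [3 3; 3 0]
2) trace h;k:
  e0=[1,0] h=>[3,3] k=>[3,3]
  e1=[0,1] h=>[3,2] k=>[3,0]
  ⟦path⟧₂ = [3 3; 3 0]
Equal? YES — commutes

Answer: COMMUTES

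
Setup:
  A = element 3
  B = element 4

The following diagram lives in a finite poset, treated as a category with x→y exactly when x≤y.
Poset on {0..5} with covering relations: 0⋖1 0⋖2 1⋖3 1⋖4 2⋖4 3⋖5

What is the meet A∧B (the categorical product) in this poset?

Common predecessors of 3,4: {0,1}
  0 ≤ 1
  1 ≤ 1
glb = 1

Answer: A∧B = 1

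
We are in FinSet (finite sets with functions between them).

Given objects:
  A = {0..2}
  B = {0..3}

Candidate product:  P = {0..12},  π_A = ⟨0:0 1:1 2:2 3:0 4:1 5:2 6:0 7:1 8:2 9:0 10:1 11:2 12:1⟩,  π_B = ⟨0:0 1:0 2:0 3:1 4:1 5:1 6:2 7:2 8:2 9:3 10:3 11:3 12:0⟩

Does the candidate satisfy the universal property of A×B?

|A|·|B| = 3·4 = 12;  |P| = 13
  → cardinalities differ; no bijection possible.

Answer: NOT A VALID PRODUCT — |P|=13 ≠ |A|·|B|=12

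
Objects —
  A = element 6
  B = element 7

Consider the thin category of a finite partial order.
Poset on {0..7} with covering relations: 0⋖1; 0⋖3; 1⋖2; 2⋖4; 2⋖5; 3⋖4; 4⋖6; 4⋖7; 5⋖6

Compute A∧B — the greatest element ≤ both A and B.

Answer: A∧B = 4

Work:
{x : x⊑A ∧ x⊑B} = {0,1,2,3,4}  (A=6, B=7)
  0 ⊑ 4
  1 ⊑ 4
  2 ⊑ 4
  3 ⊑ 4
  4 ⊑ 4
glb = 4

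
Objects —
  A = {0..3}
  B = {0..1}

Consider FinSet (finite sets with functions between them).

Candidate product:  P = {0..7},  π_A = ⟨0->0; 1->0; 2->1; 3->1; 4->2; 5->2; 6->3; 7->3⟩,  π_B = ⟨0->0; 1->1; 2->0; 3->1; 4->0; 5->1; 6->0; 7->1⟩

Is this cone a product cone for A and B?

Answer: VALID PRODUCT

Work:
|A|·|B| = 4·2 = 8;  |P| = 8
Check the pairing map k ↦ (π_A(k), π_B(k)):
  0 -> (0,0)
  1 -> (0,1)
  2 -> (1,0)
  3 -> (1,1)
  4 -> (2,0)
  5 -> (2,1)
  6 -> (3,0)
  7 -> (3,1)
distinct pairs in image: 8 / 8 needed
  → bijection onto A×B; projections well-typed.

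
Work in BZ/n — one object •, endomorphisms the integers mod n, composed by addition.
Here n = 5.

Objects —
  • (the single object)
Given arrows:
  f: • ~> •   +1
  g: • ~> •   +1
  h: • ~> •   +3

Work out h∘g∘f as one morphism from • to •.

  0 +1≡1 +1≡2 +3≡0  (mod 5)
⟦path⟧: +0

Answer: +0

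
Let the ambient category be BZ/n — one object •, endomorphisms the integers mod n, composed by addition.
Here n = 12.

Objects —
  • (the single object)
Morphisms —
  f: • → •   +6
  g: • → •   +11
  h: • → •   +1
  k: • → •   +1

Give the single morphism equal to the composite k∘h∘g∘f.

  0 +6≡6 +11≡5 +1≡6 +1≡7  (mod 12)
⟦path⟧: +7

Answer: +7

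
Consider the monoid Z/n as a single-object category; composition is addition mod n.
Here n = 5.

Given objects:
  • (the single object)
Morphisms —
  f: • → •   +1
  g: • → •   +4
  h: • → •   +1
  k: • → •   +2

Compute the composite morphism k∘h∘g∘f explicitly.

Answer: +3

Trace:
  0 +1≡1 +4≡0 +1≡1 +2≡3  (mod 5)
result: +3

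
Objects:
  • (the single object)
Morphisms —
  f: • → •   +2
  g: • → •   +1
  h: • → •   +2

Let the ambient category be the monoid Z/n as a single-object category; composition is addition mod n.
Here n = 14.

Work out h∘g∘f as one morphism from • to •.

  0 +2≡2 +1≡3 +2≡5  (mod 14)
result: +5

Answer: +5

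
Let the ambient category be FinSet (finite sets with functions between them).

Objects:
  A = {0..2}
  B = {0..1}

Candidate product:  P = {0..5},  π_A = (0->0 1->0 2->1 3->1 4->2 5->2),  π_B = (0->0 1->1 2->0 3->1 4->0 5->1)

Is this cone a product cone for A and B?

|A|·|B| = 3·2 = 6;  |P| = 6
Check the pairing map k ↦ (π_A(k), π_B(k)):
  0 -> (0,0)
  1 -> (0,1)
  2 -> (1,0)
  3 -> (1,1)
  4 -> (2,0)
  5 -> (2,1)
distinct pairs in image: 6 / 6 needed
  → bijection onto A×B; projections well-typed.

Answer: VALID PRODUCT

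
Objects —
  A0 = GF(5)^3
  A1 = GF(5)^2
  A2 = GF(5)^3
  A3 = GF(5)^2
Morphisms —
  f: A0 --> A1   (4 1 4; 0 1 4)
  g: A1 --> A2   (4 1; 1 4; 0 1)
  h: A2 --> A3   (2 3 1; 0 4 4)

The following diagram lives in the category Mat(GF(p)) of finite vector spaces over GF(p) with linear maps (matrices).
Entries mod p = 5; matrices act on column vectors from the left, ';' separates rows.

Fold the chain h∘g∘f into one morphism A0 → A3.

Answer: (4 1 4; 1 4 1)

Work:
  e0=(1,0,0) f-->(4,0) g-->(1,4,0) h-->(4,1)
  e1=(0,1,0) f-->(1,1) g-->(0,0,1) h-->(1,4)
  e2=(0,0,1) f-->(4,4) g-->(0,0,4) h-->(4,1)
⟦path⟧: (4 1 4; 1 4 1)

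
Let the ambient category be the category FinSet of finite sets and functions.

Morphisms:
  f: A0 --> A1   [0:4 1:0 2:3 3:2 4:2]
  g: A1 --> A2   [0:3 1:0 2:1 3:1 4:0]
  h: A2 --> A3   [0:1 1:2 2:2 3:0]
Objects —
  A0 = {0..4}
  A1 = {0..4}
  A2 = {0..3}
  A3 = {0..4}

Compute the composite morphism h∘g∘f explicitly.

  0 f-->4 g-->0 h-->1
  1 f-->0 g-->3 h-->0
  2 f-->3 g-->1 h-->2
  3 f-->2 g-->1 h-->2
  4 f-->2 g-->1 h-->2
composite: [0:1 1:0 2:2 3:2 4:2]

Answer: [0:1 1:0 2:2 3:2 4:2]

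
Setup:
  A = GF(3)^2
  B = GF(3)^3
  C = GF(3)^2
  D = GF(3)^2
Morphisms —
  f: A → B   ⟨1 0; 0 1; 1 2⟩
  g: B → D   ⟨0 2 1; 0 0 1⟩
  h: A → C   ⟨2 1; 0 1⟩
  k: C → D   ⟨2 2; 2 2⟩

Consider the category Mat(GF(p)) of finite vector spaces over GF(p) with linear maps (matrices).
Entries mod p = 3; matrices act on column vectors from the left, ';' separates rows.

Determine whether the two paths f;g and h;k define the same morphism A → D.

Path 1 = f;g:
  e0=[1,0] f→[1,0,1] g→[1,1]
  e1=[0,1] f→[0,1,2] g→[1,2]
  ⟦path⟧₁ = ⟨1 1; 1 2⟩
Path 2 = h;k:
  e0=[1,0] h→[2,0] k→[1,1]
  e1=[0,1] h→[1,1] k→[1,1]
  ⟦path⟧₂ = ⟨1 1; 1 1⟩
Equal? NO — does not commute

Answer: DOES NOT COMMUTE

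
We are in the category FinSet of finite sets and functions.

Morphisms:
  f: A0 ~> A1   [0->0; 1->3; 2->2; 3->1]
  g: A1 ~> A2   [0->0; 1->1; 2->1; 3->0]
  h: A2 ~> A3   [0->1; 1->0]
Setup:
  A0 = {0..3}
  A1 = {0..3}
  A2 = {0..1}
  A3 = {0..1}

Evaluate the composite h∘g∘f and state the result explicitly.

  0 f~>0 g~>0 h~>1
  1 f~>3 g~>0 h~>1
  2 f~>2 g~>1 h~>0
  3 f~>1 g~>1 h~>0
composite: [0->1; 1->1; 2->0; 3->0]

Answer: [0->1; 1->1; 2->0; 3->0]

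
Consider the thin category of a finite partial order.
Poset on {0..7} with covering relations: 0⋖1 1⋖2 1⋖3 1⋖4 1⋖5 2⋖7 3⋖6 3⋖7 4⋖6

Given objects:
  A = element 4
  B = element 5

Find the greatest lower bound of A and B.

Common predecessors of 4,5: {0,1}
  0 ≤ 1
  1 ≤ 1
glb = 1

Answer: A∧B = 1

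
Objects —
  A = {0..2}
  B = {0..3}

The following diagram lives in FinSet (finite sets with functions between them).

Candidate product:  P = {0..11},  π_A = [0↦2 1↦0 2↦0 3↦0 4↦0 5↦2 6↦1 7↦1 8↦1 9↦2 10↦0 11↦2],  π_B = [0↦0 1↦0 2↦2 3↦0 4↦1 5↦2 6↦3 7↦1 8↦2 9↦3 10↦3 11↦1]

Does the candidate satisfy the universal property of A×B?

Answer: NOT A VALID PRODUCT — duplicate pair at indices 3,1

Derivation:
|A|·|B| = 3·4 = 12;  |P| = 12
Check the pairing map k ↦ (π_A(k), π_B(k)):
  0 ↦ (2,0)
  1 ↦ (0,0)
  2 ↦ (0,2)
  3 ↦ (0,0)  ✗ repeats pair of k=1
  4 ↦ (0,1)
  5 ↦ (2,2)
  6 ↦ (1,3)
  7 ↦ (1,1)
  8 ↦ (1,2)
  9 ↦ (2,3)
  10 ↦ (0,3)
  11 ↦ (2,1)
distinct pairs in image: 11 / 12 needed
  → (0,0) hit at k=1 and k=3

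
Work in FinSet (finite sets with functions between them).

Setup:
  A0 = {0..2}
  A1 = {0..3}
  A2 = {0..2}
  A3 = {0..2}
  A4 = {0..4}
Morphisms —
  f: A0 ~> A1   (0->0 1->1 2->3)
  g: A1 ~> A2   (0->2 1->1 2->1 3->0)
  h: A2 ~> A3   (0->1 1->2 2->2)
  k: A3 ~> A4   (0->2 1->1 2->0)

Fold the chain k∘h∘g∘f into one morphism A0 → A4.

Answer: (0->0 1->0 2->1)

Work:
  0 f~>0 g~>2 h~>2 k~>0
  1 f~>1 g~>1 h~>2 k~>0
  2 f~>3 g~>0 h~>1 k~>1
result: (0->0 1->0 2->1)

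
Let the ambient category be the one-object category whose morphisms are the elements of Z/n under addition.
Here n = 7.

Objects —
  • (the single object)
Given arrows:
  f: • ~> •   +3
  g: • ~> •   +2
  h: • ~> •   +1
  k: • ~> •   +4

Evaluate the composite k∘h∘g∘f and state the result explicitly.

  0 +3≡3 +2≡5 +1≡6 +4≡3  (mod 7)
result: +3

Answer: +3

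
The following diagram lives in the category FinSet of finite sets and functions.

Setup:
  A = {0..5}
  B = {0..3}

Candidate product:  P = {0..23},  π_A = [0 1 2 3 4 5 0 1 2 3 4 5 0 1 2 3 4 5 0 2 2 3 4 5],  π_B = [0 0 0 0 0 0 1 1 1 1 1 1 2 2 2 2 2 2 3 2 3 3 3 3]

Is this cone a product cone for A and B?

|A|·|B| = 6·4 = 24;  |P| = 24
Check the pairing map k ↦ (π_A(k), π_B(k)):
  0 -> (0,0)
  1 -> (1,0)
  2 -> (2,0)
  3 -> (3,0)
  4 -> (4,0)
  5 -> (5,0)
  6 -> (0,1)
  7 -> (1,1)
  8 -> (2,1)
  9 -> (3,1)
  10 -> (4,1)
  11 -> (5,1)
  12 -> (0,2)
  13 -> (1,2)
  14 -> (2,2)
  15 -> (3,2)
  16 -> (4,2)
  17 -> (5,2)
  18 -> (0,3)
  19 -> (2,2)  ✗ repeats pair of k=14
  20 -> (2,3)
  21 -> (3,3)
  22 -> (4,3)
  23 -> (5,3)
distinct pairs in image: 23 / 24 needed
  → (2,2) hit at k=14 and k=19

Answer: NOT A VALID PRODUCT — duplicate pair at indices 14,19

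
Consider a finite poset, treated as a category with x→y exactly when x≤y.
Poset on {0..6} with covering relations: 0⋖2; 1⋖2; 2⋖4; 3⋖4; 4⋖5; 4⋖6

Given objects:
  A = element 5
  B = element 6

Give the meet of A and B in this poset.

Lower bounds of A=5 and B=6: {0,1,2,3,4}
  0 ⊑ 4
  1 ⊑ 4
  2 ⊑ 4
  3 ⊑ 4
  4 ⊑ 4
glb = 4

Answer: A∧B = 4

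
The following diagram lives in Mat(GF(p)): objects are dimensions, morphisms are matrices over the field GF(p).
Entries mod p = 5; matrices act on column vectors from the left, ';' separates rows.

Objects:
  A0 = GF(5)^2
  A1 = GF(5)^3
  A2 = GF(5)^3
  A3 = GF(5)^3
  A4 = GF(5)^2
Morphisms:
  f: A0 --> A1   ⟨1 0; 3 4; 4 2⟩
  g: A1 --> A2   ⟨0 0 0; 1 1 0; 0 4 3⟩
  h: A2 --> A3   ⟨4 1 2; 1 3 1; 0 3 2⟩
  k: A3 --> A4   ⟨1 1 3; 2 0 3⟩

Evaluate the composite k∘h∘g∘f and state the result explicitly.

  e0=⟨1,0⟩ f-->⟨1,3,4⟩ g-->⟨0,4,4⟩ h-->⟨2,1,0⟩ k-->⟨3,4⟩
  e1=⟨0,1⟩ f-->⟨0,4,2⟩ g-->⟨0,4,2⟩ h-->⟨3,4,1⟩ k-->⟨0,4⟩
composite: ⟨3 0; 4 4⟩

Answer: ⟨3 0; 4 4⟩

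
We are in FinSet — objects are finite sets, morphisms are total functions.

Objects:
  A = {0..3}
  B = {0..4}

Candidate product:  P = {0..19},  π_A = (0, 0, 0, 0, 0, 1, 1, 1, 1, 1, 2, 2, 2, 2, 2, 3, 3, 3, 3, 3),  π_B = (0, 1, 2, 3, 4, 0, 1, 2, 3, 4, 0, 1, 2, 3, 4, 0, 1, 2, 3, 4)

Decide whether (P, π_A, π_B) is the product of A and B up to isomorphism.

|A|·|B| = 4·5 = 20;  |P| = 20
Check the pairing map k ↦ (π_A(k), π_B(k)):
  0 : (0,0)
  1 : (0,1)
  2 : (0,2)
  3 : (0,3)
  4 : (0,4)
  5 : (1,0)
  6 : (1,1)
  7 : (1,2)
  8 : (1,3)
  9 : (1,4)
  10 : (2,0)
  11 : (2,1)
  12 : (2,2)
  13 : (2,3)
  14 : (2,4)
  15 : (3,0)
  16 : (3,1)
  17 : (3,2)
  18 : (3,3)
  19 : (3,4)
distinct pairs in image: 20 / 20 needed
  → bijection onto A×B; projections well-typed.

Answer: VALID PRODUCT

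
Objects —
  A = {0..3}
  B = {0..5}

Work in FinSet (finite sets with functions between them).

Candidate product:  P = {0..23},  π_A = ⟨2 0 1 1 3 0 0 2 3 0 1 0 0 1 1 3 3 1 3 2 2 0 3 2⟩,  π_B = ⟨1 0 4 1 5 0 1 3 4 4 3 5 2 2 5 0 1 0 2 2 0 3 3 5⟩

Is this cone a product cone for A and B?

|A|·|B| = 4·6 = 24;  |P| = 24
Check the pairing map k ↦ (π_A(k), π_B(k)):
  0 -> (2,1)
  1 -> (0,0)
  2 -> (1,4)
  3 -> (1,1)
  4 -> (3,5)
  5 -> (0,0)  ✗ repeats pair of k=1
  6 -> (0,1)
  7 -> (2,3)
  8 -> (3,4)
  9 -> (0,4)
  10 -> (1,3)
  11 -> (0,5)
  12 -> (0,2)
  13 -> (1,2)
  14 -> (1,5)
  15 -> (3,0)
  16 -> (3,1)
  17 -> (1,0)
  18 -> (3,2)
  19 -> (2,2)
  20 -> (2,0)
  21 -> (0,3)
  22 -> (3,3)
  23 -> (2,5)
distinct pairs in image: 23 / 24 needed
  → (0,0) hit at k=1 and k=5

Answer: NOT A VALID PRODUCT — duplicate pair at indices 1,5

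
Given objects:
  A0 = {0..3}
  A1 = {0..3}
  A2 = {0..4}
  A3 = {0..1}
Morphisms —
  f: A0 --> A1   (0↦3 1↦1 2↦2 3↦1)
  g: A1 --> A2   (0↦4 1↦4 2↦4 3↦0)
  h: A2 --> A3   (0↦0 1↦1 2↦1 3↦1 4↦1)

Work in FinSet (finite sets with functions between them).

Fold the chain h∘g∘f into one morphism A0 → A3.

  0 f-->3 g-->0 h-->0
  1 f-->1 g-->4 h-->1
  2 f-->2 g-->4 h-->1
  3 f-->1 g-->4 h-->1
⟦path⟧: (0↦0 1↦1 2↦1 3↦1)

Answer: (0↦0 1↦1 2↦1 3↦1)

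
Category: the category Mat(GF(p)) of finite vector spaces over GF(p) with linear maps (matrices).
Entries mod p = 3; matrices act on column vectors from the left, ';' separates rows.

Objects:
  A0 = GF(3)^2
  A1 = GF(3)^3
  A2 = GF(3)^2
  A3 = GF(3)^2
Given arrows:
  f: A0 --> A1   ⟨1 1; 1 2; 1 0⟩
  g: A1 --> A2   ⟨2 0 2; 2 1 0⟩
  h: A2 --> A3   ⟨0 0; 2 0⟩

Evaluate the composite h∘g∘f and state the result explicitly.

Answer: ⟨0 0; 2 1⟩

Trace:
  e0=[1,0] f-->[1,1,1] g-->[1,0] h-->[0,2]
  e1=[0,1] f-->[1,2,0] g-->[2,1] h-->[0,1]
⟦path⟧: ⟨0 0; 2 1⟩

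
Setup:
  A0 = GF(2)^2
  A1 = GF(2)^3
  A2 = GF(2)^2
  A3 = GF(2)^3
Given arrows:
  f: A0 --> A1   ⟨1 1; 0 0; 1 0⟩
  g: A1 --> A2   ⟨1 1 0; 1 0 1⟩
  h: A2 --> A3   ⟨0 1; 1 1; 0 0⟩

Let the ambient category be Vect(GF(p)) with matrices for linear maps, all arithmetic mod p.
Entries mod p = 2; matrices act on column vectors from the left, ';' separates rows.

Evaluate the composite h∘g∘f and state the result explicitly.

Answer: ⟨0 1; 1 0; 0 0⟩

Trace:
  e0=(1,0) f-->(1,0,1) g-->(1,0) h-->(0,1,0)
  e1=(0,1) f-->(1,0,0) g-->(1,1) h-->(1,0,0)
composite: ⟨0 1; 1 0; 0 0⟩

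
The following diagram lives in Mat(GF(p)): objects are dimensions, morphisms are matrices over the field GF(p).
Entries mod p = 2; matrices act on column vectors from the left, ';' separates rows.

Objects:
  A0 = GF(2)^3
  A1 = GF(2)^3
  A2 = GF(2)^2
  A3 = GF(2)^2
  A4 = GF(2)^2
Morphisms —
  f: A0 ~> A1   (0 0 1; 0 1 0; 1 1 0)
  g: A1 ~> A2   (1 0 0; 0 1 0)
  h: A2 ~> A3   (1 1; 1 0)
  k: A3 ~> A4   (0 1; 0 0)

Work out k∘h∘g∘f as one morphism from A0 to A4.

  e0=⟨1,0,0⟩ f~>⟨0,0,1⟩ g~>⟨0,0⟩ h~>⟨0,0⟩ k~>⟨0,0⟩
  e1=⟨0,1,0⟩ f~>⟨0,1,1⟩ g~>⟨0,1⟩ h~>⟨1,0⟩ k~>⟨0,0⟩
  e2=⟨0,0,1⟩ f~>⟨1,0,0⟩ g~>⟨1,0⟩ h~>⟨1,1⟩ k~>⟨1,0⟩
⟦path⟧: (0 0 1; 0 0 0)

Answer: (0 0 1; 0 0 0)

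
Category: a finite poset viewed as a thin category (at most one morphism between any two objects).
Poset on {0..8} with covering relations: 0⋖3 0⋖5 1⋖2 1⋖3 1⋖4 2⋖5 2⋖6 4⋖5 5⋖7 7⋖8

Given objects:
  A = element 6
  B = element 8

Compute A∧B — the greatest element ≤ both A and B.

Common predecessors of 6,8: {1,2}
  1 ⊑ 2
  2 ⊑ 2
glb = 2

Answer: A∧B = 2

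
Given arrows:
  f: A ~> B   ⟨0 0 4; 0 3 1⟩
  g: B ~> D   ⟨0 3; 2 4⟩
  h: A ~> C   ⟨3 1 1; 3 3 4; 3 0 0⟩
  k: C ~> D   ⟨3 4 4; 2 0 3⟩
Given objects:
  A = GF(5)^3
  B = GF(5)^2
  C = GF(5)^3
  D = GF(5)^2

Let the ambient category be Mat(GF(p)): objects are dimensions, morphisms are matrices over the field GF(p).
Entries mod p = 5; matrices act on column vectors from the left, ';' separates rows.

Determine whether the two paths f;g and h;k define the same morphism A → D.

Answer: DOES NOT COMMUTE

Work:
1) trace f;g:
  e0=(1,0,0) f~>(0,0) g~>(0,0)
  e1=(0,1,0) f~>(0,3) g~>(4,2)
  e2=(0,0,1) f~>(4,1) g~>(3,2)
  composite₁ = ⟨0 4 3; 0 2 2⟩
2) trace h;k:
  e0=(1,0,0) h~>(3,3,3) k~>(3,0)
  e1=(0,1,0) h~>(1,3,0) k~>(0,2)
  e2=(0,0,1) h~>(1,4,0) k~>(4,2)
  composite₂ = ⟨3 0 4; 0 2 2⟩
Equal? NO — does not commute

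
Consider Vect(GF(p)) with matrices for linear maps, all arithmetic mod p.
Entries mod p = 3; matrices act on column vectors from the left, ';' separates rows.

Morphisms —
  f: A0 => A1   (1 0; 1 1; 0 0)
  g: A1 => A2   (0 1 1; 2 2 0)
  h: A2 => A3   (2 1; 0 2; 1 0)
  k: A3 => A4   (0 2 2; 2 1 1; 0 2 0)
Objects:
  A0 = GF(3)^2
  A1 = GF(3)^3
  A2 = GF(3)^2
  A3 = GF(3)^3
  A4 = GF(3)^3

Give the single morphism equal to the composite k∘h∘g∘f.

  e0=⟨1,0⟩ f=>⟨1,1,0⟩ g=>⟨1,1⟩ h=>⟨0,2,1⟩ k=>⟨0,0,1⟩
  e1=⟨0,1⟩ f=>⟨0,1,0⟩ g=>⟨1,2⟩ h=>⟨1,1,1⟩ k=>⟨1,1,2⟩
⟦path⟧: (0 1; 0 1; 1 2)

Answer: (0 1; 0 1; 1 2)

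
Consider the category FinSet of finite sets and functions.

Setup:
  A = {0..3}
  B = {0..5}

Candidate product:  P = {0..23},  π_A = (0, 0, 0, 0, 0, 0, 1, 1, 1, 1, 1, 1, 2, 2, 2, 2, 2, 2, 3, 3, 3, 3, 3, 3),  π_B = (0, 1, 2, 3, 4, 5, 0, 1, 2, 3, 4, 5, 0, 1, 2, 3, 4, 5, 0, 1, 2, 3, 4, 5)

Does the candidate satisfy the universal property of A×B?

Answer: VALID PRODUCT

Work:
|A|·|B| = 4·6 = 24;  |P| = 24
Check the pairing map k ↦ (π_A(k), π_B(k)):
  0 : (0,0)
  1 : (0,1)
  2 : (0,2)
  3 : (0,3)
  4 : (0,4)
  5 : (0,5)
  6 : (1,0)
  7 : (1,1)
  8 : (1,2)
  9 : (1,3)
  10 : (1,4)
  11 : (1,5)
  12 : (2,0)
  13 : (2,1)
  14 : (2,2)
  15 : (2,3)
  16 : (2,4)
  17 : (2,5)
  18 : (3,0)
  19 : (3,1)
  20 : (3,2)
  21 : (3,3)
  22 : (3,4)
  23 : (3,5)
distinct pairs in image: 24 / 24 needed
  → bijection onto A×B; projections well-typed.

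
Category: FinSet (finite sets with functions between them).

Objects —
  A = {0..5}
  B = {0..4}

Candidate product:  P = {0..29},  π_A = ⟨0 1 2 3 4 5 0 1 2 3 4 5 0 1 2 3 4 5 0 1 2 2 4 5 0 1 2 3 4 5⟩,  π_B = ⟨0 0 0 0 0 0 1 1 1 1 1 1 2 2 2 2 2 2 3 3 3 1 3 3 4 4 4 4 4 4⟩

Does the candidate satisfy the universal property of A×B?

|A|·|B| = 6·5 = 30;  |P| = 30
Check the pairing map k ↦ (π_A(k), π_B(k)):
  0 ↦ (0,0)
  1 ↦ (1,0)
  2 ↦ (2,0)
  3 ↦ (3,0)
  4 ↦ (4,0)
  5 ↦ (5,0)
  6 ↦ (0,1)
  7 ↦ (1,1)
  8 ↦ (2,1)
  9 ↦ (3,1)
  10 ↦ (4,1)
  11 ↦ (5,1)
  12 ↦ (0,2)
  13 ↦ (1,2)
  14 ↦ (2,2)
  15 ↦ (3,2)
  16 ↦ (4,2)
  17 ↦ (5,2)
  18 ↦ (0,3)
  19 ↦ (1,3)
  20 ↦ (2,3)
  21 ↦ (2,1)  ✗ repeats pair of k=8
  22 ↦ (4,3)
  23 ↦ (5,3)
  24 ↦ (0,4)
  25 ↦ (1,4)
  26 ↦ (2,4)
  27 ↦ (3,4)
  28 ↦ (4,4)
  29 ↦ (5,4)
distinct pairs in image: 29 / 30 needed
  → (2,1) hit at k=8 and k=21

Answer: NOT A VALID PRODUCT — duplicate pair at indices 8,21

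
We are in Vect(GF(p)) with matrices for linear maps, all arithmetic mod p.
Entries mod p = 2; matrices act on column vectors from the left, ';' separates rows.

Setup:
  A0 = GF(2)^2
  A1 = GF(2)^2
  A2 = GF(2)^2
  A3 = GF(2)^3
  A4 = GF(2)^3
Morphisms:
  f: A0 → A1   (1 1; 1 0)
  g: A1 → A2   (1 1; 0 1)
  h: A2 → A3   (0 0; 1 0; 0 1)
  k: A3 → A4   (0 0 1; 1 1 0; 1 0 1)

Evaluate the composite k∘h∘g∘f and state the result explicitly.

Answer: (1 0; 0 1; 1 0)

Work:
  e0=[1,0] f→[1,1] g→[0,1] h→[0,0,1] k→[1,0,1]
  e1=[0,1] f→[1,0] g→[1,0] h→[0,1,0] k→[0,1,0]
result: (1 0; 0 1; 1 0)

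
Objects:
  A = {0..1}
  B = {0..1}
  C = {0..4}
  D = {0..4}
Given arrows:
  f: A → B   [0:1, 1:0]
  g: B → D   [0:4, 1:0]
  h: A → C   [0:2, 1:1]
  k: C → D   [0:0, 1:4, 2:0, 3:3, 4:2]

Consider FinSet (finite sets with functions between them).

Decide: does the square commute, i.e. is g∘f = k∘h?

Answer: COMMUTES

Trace:
1) trace f;g:
  0 f→1 g→0
  1 f→0 g→4
  composite₁ = [0:0, 1:4]
2) trace h;k:
  0 h→2 k→0
  1 h→1 k→4
  composite₂ = [0:0, 1:4]
Equal? equal; square commutes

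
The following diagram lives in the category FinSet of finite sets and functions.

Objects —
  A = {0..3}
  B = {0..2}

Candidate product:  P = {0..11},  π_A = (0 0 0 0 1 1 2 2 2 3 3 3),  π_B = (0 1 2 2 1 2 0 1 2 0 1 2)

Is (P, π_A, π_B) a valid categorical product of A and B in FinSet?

|A|·|B| = 4·3 = 12;  |P| = 12
Check the pairing map k ↦ (π_A(k), π_B(k)):
  0 : (0,0)
  1 : (0,1)
  2 : (0,2)
  3 : (0,2)  ✗ repeats pair of k=2
  4 : (1,1)
  5 : (1,2)
  6 : (2,0)
  7 : (2,1)
  8 : (2,2)
  9 : (3,0)
  10 : (3,1)
  11 : (3,2)
distinct pairs in image: 11 / 12 needed
  → (0,2) hit at k=2 and k=3

Answer: NOT A VALID PRODUCT — duplicate pair at indices 2,3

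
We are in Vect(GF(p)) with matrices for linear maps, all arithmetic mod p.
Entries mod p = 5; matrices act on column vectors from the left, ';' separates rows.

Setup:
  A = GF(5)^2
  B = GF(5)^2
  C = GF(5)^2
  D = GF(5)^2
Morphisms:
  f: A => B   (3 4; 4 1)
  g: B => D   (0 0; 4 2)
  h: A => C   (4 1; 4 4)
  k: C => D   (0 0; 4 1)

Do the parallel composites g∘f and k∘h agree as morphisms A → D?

Answer: COMMUTES

Work:
Along f;g (path 1):
  e0=⟨1,0⟩ f=>⟨3,4⟩ g=>⟨0,0⟩
  e1=⟨0,1⟩ f=>⟨4,1⟩ g=>⟨0,3⟩
  result₁ = (0 0; 0 3)
Along h;k (path 2):
  e0=⟨1,0⟩ h=>⟨4,4⟩ k=>⟨0,0⟩
  e1=⟨0,1⟩ h=>⟨1,4⟩ k=>⟨0,3⟩
  result₂ = (0 0; 0 3)
Equal? equal; square commutes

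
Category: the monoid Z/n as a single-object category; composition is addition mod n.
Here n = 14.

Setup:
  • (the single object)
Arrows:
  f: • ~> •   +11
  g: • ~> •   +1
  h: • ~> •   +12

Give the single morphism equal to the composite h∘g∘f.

Answer: +10

Work:
  0 +11≡11 +1≡12 +12≡10  (mod 14)
result: +10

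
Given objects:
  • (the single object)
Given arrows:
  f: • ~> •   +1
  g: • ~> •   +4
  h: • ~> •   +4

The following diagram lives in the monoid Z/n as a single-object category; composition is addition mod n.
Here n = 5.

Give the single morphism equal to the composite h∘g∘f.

  0 +1≡1 +4≡0 +4≡4  (mod 5)
composite: +4

Answer: +4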